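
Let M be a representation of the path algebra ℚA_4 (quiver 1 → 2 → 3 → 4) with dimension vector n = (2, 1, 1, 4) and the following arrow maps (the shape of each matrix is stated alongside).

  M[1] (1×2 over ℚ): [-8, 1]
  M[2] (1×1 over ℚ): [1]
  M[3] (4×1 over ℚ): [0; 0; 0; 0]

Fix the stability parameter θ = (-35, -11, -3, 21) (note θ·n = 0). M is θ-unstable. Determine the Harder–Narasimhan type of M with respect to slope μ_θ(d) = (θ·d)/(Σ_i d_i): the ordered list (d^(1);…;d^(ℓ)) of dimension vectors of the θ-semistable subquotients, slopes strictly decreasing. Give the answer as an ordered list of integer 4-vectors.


Barcode: M ≅ I[1,1], I[1,3], I[4,4]^4. HN layers by μ_θ (4 steps, strictly decreasing):
  μ^(1)=21; μ^(2)=-3; μ^(3)=-11; μ^(4)=-35

((0, 0, 0, 4); (0, 0, 1, 0); (0, 1, 0, 0); (2, 0, 0, 0))


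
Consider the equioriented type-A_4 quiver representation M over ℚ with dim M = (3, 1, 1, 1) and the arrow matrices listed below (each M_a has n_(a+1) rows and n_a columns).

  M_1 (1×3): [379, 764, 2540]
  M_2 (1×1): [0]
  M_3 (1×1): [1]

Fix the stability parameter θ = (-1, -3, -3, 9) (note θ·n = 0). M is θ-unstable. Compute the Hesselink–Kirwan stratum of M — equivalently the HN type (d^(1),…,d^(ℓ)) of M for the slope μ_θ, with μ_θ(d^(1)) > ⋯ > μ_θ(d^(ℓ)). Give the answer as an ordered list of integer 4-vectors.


Barcode: M ≅ I[1,1]^2, I[1,2], I[3,4]. HN layers by μ_θ (4 steps, strictly decreasing):
  μ^(1)=9; μ^(2)=-1; μ^(3)=-2; μ^(4)=-3

((0, 0, 0, 1); (2, 0, 0, 0); (1, 1, 0, 0); (0, 0, 1, 0))


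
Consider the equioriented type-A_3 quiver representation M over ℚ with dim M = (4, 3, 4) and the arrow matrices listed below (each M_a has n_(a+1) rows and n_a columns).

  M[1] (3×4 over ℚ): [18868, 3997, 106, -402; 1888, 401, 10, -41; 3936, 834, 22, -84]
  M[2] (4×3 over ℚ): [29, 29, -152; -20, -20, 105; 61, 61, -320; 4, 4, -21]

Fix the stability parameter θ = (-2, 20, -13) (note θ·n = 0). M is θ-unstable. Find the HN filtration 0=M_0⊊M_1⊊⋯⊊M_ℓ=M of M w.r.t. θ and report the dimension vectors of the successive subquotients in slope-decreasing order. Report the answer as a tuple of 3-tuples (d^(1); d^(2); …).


Barcode: M ≅ I[1,1], I[1,2], I[1,3]^2, I[3,3]^2. HN layers by μ_θ (4 steps, strictly decreasing):
  μ^(1)=20; μ^(2)=7/2; μ^(3)=-2; μ^(4)=-13

((0, 1, 0); (0, 2, 2); (4, 0, 0); (0, 0, 2))


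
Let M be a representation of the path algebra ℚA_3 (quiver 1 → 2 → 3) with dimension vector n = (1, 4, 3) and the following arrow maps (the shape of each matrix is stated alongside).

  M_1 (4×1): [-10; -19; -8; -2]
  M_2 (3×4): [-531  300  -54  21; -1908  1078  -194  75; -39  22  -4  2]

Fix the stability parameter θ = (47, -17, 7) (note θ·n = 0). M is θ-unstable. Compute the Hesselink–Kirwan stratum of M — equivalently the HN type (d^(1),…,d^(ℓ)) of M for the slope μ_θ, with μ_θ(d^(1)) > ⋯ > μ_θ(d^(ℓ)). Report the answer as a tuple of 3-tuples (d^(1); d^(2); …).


Via rank(M_{q-1}∘⋯∘M_p): M ≅ I[1,2], I[2,2], I[2,3]^2, I[3,3].
μ_θ-semistable layers: μ^(1)=15; μ^(2)=7; μ^(3)=-17

((1, 1, 0); (0, 0, 3); (0, 3, 0))


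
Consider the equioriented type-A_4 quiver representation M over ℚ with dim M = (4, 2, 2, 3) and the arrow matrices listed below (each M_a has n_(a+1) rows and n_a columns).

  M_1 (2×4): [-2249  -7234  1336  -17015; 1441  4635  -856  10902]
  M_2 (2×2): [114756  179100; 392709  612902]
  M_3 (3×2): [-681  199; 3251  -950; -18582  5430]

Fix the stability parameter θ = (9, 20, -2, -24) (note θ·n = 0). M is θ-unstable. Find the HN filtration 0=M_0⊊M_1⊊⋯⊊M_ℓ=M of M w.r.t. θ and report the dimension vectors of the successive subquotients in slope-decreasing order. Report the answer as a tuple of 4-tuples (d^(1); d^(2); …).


Via rank(M_{q-1}∘⋯∘M_p): M ≅ I[1,1]^2, I[1,4]^2, I[4,4].
μ_θ-semistable layers: μ^(1)=9; μ^(2)=3/4; μ^(3)=-24

((2, 0, 0, 0); (2, 2, 2, 2); (0, 0, 0, 1))


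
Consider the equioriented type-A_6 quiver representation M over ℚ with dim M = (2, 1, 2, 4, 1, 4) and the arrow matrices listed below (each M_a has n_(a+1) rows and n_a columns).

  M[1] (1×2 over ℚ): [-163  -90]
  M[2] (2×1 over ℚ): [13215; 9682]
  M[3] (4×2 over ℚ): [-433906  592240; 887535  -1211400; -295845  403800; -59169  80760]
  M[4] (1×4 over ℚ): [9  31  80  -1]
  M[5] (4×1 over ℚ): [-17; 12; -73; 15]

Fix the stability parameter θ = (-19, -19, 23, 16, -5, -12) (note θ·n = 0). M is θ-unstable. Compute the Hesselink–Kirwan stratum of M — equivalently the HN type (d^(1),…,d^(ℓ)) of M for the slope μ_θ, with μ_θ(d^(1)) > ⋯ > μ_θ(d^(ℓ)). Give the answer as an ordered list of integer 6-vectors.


Barcode: M ≅ I[1,1], I[1,4], I[3,3], I[4,4]^2, I[4,6], I[6,6]^3. HN layers by μ_θ (6 steps, strictly decreasing):
  μ^(1)=23; μ^(2)=39/2; μ^(3)=16; μ^(4)=-1/3; μ^(5)=-12; μ^(6)=-19

((0, 0, 1, 0, 0, 0); (0, 0, 1, 1, 0, 0); (0, 0, 0, 2, 0, 0); (0, 0, 0, 1, 1, 1); (0, 0, 0, 0, 0, 3); (2, 1, 0, 0, 0, 0))


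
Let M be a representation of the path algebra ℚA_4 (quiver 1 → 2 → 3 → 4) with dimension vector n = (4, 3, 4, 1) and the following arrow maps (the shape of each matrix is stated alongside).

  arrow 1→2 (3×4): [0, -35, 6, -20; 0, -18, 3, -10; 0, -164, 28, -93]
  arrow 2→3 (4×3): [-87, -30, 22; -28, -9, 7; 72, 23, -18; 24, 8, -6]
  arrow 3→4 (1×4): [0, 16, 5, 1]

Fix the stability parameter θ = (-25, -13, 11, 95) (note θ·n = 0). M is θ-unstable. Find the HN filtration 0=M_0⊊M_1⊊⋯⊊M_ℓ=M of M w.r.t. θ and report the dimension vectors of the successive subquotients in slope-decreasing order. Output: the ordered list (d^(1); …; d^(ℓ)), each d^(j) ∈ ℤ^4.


Via rank(M_{q-1}∘⋯∘M_p): M ≅ I[1,1], I[1,3]^2, I[1,4], I[3,3].
μ_θ-semistable layers: μ^(1)=95; μ^(2)=11; μ^(3)=-13; μ^(4)=-25

((0, 0, 0, 1); (0, 0, 4, 0); (0, 3, 0, 0); (4, 0, 0, 0))


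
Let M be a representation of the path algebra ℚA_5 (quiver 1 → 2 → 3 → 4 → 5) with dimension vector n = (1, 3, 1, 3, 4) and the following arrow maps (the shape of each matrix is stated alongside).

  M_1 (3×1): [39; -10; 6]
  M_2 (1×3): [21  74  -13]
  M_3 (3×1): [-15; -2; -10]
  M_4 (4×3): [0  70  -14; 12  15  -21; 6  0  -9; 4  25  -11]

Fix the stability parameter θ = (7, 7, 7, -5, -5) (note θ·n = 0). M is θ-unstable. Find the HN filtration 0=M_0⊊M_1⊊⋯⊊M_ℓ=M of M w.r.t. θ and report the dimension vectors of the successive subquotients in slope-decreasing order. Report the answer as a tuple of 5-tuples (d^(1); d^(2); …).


Interval decomposition of M: I[1,4], I[2,2]^2, I[4,5]^2, I[5,5]^2.
HN type (ℓ=3): μ^(1)=7; μ^(2)=4; μ^(3)=-5

((0, 2, 0, 0, 0); (1, 1, 1, 1, 0); (0, 0, 0, 2, 4))


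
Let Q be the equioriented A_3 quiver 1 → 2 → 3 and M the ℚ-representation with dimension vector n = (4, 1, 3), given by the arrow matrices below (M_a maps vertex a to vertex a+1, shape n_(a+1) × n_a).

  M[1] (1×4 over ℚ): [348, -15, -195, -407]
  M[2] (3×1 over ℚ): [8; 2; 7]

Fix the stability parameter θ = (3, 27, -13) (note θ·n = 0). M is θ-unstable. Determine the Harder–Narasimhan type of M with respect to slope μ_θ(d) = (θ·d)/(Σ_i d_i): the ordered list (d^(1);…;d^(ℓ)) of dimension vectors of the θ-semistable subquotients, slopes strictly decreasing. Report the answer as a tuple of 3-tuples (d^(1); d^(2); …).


Via rank(M_{q-1}∘⋯∘M_p): M ≅ I[1,1]^3, I[1,3], I[3,3]^2.
μ_θ-semistable layers: μ^(1)=7; μ^(2)=3; μ^(3)=-13

((0, 1, 1); (4, 0, 0); (0, 0, 2))


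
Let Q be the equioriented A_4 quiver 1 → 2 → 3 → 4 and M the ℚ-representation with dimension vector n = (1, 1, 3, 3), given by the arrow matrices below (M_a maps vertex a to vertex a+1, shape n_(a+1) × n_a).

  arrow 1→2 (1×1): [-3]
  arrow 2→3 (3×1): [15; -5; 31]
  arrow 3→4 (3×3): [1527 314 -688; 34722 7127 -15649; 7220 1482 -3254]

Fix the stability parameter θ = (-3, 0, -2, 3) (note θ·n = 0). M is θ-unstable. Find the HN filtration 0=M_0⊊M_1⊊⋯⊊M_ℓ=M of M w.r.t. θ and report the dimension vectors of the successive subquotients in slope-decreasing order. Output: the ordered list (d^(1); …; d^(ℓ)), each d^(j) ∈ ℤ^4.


Interval decomposition of M: I[1,4], I[3,3], I[3,4], I[4,4].
HN type (ℓ=4): μ^(1)=3; μ^(2)=-1; μ^(3)=-2; μ^(4)=-3

((0, 0, 0, 3); (0, 1, 1, 0); (0, 0, 2, 0); (1, 0, 0, 0))


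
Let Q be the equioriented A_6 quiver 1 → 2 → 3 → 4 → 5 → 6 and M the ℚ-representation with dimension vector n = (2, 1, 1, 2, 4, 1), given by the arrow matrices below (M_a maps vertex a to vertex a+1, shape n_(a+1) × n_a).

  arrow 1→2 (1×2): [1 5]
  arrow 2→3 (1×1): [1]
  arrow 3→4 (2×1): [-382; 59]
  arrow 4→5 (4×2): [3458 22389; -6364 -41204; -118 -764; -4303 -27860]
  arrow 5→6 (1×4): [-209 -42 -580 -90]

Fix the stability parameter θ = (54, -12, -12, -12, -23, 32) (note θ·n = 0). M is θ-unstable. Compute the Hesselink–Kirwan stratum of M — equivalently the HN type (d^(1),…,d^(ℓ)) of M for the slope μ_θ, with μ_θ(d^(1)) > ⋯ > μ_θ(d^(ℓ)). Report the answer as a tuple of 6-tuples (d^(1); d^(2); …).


Interval decomposition of M: I[1,1], I[1,6], I[4,5], I[5,5]^2.
HN type (ℓ=5): μ^(1)=54; μ^(2)=32; μ^(3)=-1; μ^(4)=-35/2; μ^(5)=-23

((1, 0, 0, 0, 0, 0); (0, 0, 0, 0, 0, 1); (1, 1, 1, 1, 1, 0); (0, 0, 0, 1, 1, 0); (0, 0, 0, 0, 2, 0))


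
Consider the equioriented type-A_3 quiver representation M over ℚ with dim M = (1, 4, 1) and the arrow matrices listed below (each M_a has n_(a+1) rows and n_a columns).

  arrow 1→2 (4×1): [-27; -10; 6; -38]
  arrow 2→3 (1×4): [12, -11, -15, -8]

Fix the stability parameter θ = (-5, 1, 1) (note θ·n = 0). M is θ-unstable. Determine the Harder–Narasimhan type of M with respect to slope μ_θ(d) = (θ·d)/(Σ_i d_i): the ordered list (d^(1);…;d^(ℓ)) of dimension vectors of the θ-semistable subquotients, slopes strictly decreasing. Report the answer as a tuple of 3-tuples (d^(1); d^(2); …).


Interval decomposition of M: I[1,2], I[2,2]^2, I[2,3].
HN type (ℓ=2): μ^(1)=1; μ^(2)=-5

((0, 4, 1); (1, 0, 0))


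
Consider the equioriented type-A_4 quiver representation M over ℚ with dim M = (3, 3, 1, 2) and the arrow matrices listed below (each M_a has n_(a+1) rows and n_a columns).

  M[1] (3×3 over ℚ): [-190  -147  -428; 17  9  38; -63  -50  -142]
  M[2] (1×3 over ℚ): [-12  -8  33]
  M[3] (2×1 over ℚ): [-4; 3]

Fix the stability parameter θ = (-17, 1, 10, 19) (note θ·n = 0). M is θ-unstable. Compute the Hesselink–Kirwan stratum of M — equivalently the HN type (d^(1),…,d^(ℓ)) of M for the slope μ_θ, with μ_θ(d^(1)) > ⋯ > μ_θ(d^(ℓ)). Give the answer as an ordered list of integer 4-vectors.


Interval decomposition of M: I[1,2]^2, I[1,4], I[4,4].
HN type (ℓ=4): μ^(1)=19; μ^(2)=10; μ^(3)=1; μ^(4)=-17

((0, 0, 0, 2); (0, 0, 1, 0); (0, 3, 0, 0); (3, 0, 0, 0))


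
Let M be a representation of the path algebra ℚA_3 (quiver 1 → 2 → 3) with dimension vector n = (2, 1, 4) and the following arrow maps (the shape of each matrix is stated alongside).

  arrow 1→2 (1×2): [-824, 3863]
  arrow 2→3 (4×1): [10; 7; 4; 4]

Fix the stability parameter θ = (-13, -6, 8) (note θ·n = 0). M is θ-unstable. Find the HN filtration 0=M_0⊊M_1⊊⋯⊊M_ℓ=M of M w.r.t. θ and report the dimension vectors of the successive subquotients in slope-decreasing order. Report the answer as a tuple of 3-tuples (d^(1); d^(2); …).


Barcode: M ≅ I[1,1], I[1,3], I[3,3]^3. HN layers by μ_θ (3 steps, strictly decreasing):
  μ^(1)=8; μ^(2)=-6; μ^(3)=-13

((0, 0, 4); (0, 1, 0); (2, 0, 0))


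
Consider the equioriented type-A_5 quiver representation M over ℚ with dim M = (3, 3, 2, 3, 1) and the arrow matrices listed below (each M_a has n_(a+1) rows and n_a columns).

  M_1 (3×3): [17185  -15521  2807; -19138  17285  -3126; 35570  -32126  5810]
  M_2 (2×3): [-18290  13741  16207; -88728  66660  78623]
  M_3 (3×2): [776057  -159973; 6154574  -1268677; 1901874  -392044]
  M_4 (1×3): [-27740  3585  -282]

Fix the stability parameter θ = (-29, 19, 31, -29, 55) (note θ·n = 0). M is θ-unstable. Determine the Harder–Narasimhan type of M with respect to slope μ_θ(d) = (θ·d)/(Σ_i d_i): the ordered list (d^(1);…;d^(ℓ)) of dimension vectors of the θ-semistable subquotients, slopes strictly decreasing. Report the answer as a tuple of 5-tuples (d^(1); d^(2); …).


Barcode: M ≅ I[1,2], I[1,4], I[1,5], I[4,4]. HN layers by μ_θ (4 steps, strictly decreasing):
  μ^(1)=55; μ^(2)=19; μ^(3)=7; μ^(4)=-29

((0, 0, 0, 0, 1); (0, 1, 0, 0, 0); (0, 2, 2, 2, 0); (3, 0, 0, 1, 0))


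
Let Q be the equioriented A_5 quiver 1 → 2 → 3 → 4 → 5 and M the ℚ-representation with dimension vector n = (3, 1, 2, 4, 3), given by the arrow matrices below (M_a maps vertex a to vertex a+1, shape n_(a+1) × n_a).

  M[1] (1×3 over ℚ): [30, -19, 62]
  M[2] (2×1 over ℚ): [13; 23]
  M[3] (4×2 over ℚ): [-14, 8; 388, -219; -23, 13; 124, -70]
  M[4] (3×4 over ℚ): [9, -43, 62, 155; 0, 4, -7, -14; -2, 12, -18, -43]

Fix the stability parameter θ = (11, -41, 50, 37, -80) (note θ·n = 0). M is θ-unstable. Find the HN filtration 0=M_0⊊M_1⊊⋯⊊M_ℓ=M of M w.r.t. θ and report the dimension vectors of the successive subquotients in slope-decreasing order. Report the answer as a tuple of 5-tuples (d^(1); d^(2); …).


Via rank(M_{q-1}∘⋯∘M_p): M ≅ I[1,1]^2, I[1,5], I[3,5], I[4,4], I[4,5].
μ_θ-semistable layers: μ^(1)=37; μ^(2)=11; μ^(3)=7/3; μ^(4)=-15; μ^(5)=-43/2

((0, 0, 0, 1, 0); (2, 0, 0, 0, 0); (0, 0, 2, 2, 2); (1, 1, 0, 0, 0); (0, 0, 0, 1, 1))


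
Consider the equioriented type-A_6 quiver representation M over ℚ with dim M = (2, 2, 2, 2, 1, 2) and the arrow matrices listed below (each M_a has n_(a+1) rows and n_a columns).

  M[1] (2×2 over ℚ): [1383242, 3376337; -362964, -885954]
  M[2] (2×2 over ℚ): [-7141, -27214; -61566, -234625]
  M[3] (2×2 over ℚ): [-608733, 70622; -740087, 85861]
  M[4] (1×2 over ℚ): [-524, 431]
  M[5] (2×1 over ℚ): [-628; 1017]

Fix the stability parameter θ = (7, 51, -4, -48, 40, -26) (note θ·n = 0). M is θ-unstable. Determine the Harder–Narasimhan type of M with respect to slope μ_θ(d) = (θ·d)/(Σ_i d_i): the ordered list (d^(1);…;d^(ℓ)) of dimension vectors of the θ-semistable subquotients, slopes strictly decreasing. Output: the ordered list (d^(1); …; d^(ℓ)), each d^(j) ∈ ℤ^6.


Interval decomposition of M: I[1,1], I[1,6], I[2,4], I[6,6].
HN type (ℓ=4): μ^(1)=7; μ^(2)=3/2; μ^(3)=-1/3; μ^(4)=-26

((1, 0, 0, 0, 1, 1); (1, 1, 1, 1, 0, 0); (0, 1, 1, 1, 0, 0); (0, 0, 0, 0, 0, 1))


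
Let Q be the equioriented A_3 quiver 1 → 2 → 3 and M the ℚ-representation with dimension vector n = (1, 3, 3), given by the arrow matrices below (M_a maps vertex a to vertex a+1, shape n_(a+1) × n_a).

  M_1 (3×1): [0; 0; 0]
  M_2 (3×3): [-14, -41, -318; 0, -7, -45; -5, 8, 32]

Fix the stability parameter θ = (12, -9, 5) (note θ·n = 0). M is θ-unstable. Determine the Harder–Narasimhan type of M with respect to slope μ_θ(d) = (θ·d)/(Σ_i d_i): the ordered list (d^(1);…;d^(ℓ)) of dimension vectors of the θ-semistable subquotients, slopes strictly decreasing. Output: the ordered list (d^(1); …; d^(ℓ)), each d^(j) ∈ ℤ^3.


Barcode: M ≅ I[1,1], I[2,3]^3. HN layers by μ_θ (3 steps, strictly decreasing):
  μ^(1)=12; μ^(2)=5; μ^(3)=-9

((1, 0, 0); (0, 0, 3); (0, 3, 0))


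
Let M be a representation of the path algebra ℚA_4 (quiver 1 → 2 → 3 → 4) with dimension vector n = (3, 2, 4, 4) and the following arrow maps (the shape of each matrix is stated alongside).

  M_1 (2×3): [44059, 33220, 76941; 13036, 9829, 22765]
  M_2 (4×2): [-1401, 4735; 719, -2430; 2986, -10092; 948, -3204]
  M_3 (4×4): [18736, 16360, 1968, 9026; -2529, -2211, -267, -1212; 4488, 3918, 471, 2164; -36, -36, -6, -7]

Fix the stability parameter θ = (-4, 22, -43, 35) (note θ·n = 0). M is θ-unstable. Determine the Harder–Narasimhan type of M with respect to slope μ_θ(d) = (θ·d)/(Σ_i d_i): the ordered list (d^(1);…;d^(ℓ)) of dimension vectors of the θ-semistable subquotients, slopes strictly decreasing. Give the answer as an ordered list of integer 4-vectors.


Via rank(M_{q-1}∘⋯∘M_p): M ≅ I[1,1], I[1,3], I[1,4], I[3,4]^2, I[4,4].
μ_θ-semistable layers: μ^(1)=35; μ^(2)=-4; μ^(3)=-25/3; μ^(4)=-43

((0, 0, 0, 4); (1, 0, 0, 0); (2, 2, 2, 0); (0, 0, 2, 0))


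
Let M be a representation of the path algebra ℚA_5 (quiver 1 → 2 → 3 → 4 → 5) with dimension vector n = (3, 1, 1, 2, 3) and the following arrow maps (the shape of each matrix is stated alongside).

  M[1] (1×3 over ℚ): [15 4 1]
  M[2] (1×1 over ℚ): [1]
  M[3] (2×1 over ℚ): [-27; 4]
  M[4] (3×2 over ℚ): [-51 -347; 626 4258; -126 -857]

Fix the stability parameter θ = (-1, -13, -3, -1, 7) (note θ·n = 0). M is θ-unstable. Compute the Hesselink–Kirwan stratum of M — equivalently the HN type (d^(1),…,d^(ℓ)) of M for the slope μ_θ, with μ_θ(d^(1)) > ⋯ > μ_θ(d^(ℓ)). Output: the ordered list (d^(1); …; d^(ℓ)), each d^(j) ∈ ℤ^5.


Interval decomposition of M: I[1,1]^2, I[1,5], I[4,5], I[5,5].
HN type (ℓ=4): μ^(1)=7; μ^(2)=-1; μ^(3)=-3; μ^(4)=-7

((0, 0, 0, 0, 3); (2, 0, 0, 2, 0); (0, 0, 1, 0, 0); (1, 1, 0, 0, 0))


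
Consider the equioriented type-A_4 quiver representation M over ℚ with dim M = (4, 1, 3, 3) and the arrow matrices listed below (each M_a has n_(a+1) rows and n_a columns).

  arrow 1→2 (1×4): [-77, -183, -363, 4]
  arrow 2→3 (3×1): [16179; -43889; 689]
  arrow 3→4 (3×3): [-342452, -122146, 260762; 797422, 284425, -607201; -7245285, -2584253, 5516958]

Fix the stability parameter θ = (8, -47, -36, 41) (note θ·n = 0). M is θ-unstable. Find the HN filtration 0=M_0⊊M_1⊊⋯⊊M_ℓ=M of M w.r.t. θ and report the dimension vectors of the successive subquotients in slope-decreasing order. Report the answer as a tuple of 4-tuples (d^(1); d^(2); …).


Interval decomposition of M: I[1,1]^3, I[1,4], I[3,3], I[3,4], I[4,4].
HN type (ℓ=4): μ^(1)=41; μ^(2)=8; μ^(3)=-25; μ^(4)=-36

((0, 0, 0, 3); (3, 0, 0, 0); (1, 1, 1, 0); (0, 0, 2, 0))


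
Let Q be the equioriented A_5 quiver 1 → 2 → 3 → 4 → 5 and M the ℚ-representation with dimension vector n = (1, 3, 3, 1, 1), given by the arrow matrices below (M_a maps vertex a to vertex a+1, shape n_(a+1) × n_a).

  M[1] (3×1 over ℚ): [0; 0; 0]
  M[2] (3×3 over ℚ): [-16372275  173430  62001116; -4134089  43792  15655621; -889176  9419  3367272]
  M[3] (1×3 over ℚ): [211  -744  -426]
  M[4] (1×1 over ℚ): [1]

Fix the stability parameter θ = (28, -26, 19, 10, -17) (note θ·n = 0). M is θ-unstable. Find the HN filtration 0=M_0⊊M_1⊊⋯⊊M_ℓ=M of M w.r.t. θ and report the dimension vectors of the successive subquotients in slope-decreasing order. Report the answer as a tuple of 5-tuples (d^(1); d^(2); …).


Via rank(M_{q-1}∘⋯∘M_p): M ≅ I[1,1], I[2,3]^2, I[2,5].
μ_θ-semistable layers: μ^(1)=28; μ^(2)=19; μ^(3)=4; μ^(4)=-26

((1, 0, 0, 0, 0); (0, 0, 2, 0, 0); (0, 0, 1, 1, 1); (0, 3, 0, 0, 0))


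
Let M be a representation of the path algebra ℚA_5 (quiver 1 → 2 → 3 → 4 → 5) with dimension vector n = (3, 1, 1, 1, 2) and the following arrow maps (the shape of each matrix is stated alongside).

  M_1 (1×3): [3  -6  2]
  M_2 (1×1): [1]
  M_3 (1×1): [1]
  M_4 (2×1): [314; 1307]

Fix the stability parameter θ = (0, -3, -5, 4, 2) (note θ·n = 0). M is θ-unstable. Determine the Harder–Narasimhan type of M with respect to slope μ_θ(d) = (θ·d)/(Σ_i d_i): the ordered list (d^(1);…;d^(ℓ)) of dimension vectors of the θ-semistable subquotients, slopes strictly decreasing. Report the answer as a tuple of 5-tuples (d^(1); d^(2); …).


Interval decomposition of M: I[1,1]^2, I[1,5], I[5,5].
HN type (ℓ=4): μ^(1)=3; μ^(2)=2; μ^(3)=0; μ^(4)=-8/3

((0, 0, 0, 1, 1); (0, 0, 0, 0, 1); (2, 0, 0, 0, 0); (1, 1, 1, 0, 0))


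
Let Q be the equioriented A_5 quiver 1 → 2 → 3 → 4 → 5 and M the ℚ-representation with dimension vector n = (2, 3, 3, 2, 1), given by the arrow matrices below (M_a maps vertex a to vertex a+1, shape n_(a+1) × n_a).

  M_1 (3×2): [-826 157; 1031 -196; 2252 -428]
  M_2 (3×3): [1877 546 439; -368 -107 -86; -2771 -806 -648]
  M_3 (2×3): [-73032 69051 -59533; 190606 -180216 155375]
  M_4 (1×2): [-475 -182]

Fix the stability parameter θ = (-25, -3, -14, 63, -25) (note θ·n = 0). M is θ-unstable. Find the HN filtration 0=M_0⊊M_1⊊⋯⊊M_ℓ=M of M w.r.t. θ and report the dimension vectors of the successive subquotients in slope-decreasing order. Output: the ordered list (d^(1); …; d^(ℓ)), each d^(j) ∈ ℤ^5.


Interval decomposition of M: I[1,4], I[1,5], I[2,3].
HN type (ℓ=4): μ^(1)=63; μ^(2)=19; μ^(3)=-17/2; μ^(4)=-25

((0, 0, 0, 1, 0); (0, 0, 0, 1, 1); (0, 3, 3, 0, 0); (2, 0, 0, 0, 0))


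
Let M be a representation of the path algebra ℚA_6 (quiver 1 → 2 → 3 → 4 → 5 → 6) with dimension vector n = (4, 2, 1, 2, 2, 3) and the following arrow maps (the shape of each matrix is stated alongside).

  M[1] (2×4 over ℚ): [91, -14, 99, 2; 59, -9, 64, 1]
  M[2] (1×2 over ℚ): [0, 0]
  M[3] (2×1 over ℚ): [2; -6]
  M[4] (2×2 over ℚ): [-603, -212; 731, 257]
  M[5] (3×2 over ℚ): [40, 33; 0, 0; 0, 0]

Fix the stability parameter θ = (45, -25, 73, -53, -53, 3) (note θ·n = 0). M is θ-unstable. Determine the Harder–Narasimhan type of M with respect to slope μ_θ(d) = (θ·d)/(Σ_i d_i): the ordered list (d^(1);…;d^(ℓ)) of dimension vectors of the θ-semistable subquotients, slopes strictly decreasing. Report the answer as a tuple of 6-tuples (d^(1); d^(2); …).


Barcode: M ≅ I[1,1]^2, I[1,2]^2, I[3,5], I[4,6], I[6,6]^2. HN layers by μ_θ (5 steps, strictly decreasing):
  μ^(1)=45; μ^(2)=10; μ^(3)=3; μ^(4)=-11; μ^(5)=-53

((2, 0, 0, 0, 0, 0); (2, 2, 0, 0, 0, 0); (0, 0, 0, 0, 0, 3); (0, 0, 1, 1, 1, 0); (0, 0, 0, 1, 1, 0))


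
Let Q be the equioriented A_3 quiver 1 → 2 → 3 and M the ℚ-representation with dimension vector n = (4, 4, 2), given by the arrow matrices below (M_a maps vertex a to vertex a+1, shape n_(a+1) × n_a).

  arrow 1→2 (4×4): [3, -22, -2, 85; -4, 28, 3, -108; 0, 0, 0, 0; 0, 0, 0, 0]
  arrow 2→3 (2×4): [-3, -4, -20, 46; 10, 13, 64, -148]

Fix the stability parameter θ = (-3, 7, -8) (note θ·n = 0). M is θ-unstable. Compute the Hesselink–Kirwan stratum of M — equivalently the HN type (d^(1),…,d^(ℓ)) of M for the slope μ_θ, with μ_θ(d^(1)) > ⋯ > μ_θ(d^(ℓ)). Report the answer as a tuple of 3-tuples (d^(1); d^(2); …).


Via rank(M_{q-1}∘⋯∘M_p): M ≅ I[1,1]^2, I[1,3]^2, I[2,2]^2.
μ_θ-semistable layers: μ^(1)=7; μ^(2)=-1/2; μ^(3)=-3

((0, 2, 0); (0, 2, 2); (4, 0, 0))


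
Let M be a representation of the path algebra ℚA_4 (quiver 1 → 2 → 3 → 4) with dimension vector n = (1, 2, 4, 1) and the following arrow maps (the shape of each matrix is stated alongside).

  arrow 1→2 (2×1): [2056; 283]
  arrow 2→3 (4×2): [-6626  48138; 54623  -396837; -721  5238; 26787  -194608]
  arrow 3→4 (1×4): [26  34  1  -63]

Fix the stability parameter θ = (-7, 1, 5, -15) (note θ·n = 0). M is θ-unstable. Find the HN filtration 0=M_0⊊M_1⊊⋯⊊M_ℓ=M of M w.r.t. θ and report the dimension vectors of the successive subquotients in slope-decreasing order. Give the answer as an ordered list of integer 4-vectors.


Interval decomposition of M: I[1,3], I[2,4], I[3,3]^2.
HN type (ℓ=4): μ^(1)=5; μ^(2)=1; μ^(3)=-3; μ^(4)=-7

((0, 0, 3, 0); (0, 1, 0, 0); (0, 1, 1, 1); (1, 0, 0, 0))


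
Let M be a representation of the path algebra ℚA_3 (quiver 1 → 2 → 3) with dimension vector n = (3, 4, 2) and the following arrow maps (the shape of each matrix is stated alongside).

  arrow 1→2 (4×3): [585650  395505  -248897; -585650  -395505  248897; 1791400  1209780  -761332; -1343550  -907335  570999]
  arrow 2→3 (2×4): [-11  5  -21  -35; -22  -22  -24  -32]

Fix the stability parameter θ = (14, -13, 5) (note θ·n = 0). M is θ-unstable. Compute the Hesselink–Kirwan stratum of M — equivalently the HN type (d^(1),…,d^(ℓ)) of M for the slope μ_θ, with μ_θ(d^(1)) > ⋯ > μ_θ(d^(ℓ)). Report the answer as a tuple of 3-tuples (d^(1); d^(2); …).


Interval decomposition of M: I[1,1]^2, I[1,3], I[2,2]^2, I[2,3].
HN type (ℓ=4): μ^(1)=14; μ^(2)=5; μ^(3)=1/2; μ^(4)=-13

((2, 0, 0); (0, 0, 2); (1, 1, 0); (0, 3, 0))


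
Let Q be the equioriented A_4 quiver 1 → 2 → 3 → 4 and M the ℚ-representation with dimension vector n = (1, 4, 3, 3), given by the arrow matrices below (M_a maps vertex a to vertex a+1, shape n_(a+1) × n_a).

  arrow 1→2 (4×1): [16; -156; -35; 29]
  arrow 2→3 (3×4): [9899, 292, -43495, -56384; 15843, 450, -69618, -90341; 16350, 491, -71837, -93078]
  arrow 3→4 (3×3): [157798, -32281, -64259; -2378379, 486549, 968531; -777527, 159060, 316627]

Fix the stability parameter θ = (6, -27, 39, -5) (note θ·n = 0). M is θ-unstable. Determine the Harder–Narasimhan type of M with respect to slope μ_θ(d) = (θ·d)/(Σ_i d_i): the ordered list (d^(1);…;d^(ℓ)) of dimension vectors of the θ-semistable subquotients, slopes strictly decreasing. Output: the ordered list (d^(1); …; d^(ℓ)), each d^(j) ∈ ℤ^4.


Via rank(M_{q-1}∘⋯∘M_p): M ≅ I[1,4], I[2,2], I[2,4]^2.
μ_θ-semistable layers: μ^(1)=17; μ^(2)=-21/2; μ^(3)=-27

((0, 0, 3, 3); (1, 1, 0, 0); (0, 3, 0, 0))


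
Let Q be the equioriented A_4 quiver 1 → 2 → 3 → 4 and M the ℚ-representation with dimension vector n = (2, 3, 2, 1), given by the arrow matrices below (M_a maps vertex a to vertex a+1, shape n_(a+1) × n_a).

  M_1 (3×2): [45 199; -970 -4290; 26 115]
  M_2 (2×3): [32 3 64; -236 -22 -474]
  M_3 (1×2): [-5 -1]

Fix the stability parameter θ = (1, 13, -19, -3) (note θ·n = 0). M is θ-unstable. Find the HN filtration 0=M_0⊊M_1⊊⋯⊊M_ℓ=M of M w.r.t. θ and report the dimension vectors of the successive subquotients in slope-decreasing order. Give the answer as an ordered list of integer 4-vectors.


Interval decomposition of M: I[1,3], I[1,4], I[2,2].
HN type (ℓ=3): μ^(1)=13; μ^(2)=-5/3; μ^(3)=-2

((0, 1, 0, 0); (1, 1, 1, 0); (1, 1, 1, 1))


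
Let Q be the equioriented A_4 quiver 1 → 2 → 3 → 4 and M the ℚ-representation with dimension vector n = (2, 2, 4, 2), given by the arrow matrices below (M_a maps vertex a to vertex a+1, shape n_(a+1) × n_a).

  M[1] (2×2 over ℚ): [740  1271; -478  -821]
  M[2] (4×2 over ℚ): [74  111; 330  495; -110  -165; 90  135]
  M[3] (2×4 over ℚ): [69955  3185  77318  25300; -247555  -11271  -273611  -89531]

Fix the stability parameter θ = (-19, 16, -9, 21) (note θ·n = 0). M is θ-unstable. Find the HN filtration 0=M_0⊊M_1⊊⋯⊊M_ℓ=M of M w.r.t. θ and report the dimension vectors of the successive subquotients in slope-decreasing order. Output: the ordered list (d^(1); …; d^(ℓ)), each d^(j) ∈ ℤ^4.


Barcode: M ≅ I[1,2], I[1,4], I[3,3]^2, I[3,4]. HN layers by μ_θ (5 steps, strictly decreasing):
  μ^(1)=21; μ^(2)=16; μ^(3)=7/2; μ^(4)=-9; μ^(5)=-19

((0, 0, 0, 2); (0, 1, 0, 0); (0, 1, 1, 0); (0, 0, 3, 0); (2, 0, 0, 0))


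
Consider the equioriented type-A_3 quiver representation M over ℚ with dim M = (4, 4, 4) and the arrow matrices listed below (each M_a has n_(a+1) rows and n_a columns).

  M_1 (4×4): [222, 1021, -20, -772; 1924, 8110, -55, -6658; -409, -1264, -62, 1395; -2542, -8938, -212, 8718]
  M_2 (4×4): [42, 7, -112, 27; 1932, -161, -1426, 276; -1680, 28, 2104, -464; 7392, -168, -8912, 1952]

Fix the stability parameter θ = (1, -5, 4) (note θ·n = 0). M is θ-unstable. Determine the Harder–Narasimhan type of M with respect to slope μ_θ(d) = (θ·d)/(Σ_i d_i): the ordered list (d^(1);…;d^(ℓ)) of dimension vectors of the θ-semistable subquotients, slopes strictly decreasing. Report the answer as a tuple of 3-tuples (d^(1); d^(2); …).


Barcode: M ≅ I[1,1], I[1,2]^2, I[1,3], I[2,3], I[3,3]^2. HN layers by μ_θ (4 steps, strictly decreasing):
  μ^(1)=4; μ^(2)=1; μ^(3)=-2; μ^(4)=-5

((0, 0, 4); (1, 0, 0); (3, 3, 0); (0, 1, 0))


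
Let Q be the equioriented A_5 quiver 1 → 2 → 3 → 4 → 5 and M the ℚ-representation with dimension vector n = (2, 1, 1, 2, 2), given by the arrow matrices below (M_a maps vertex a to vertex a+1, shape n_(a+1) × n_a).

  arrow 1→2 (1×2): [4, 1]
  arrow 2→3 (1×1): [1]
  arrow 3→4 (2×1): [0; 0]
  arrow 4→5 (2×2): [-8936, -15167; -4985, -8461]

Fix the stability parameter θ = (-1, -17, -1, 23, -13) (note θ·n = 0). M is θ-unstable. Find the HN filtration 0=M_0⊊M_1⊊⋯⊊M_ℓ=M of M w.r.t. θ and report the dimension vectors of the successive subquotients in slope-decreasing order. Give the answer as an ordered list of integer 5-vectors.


Via rank(M_{q-1}∘⋯∘M_p): M ≅ I[1,1], I[1,3], I[4,5]^2.
μ_θ-semistable layers: μ^(1)=5; μ^(2)=-1; μ^(3)=-9

((0, 0, 0, 2, 2); (1, 0, 1, 0, 0); (1, 1, 0, 0, 0))


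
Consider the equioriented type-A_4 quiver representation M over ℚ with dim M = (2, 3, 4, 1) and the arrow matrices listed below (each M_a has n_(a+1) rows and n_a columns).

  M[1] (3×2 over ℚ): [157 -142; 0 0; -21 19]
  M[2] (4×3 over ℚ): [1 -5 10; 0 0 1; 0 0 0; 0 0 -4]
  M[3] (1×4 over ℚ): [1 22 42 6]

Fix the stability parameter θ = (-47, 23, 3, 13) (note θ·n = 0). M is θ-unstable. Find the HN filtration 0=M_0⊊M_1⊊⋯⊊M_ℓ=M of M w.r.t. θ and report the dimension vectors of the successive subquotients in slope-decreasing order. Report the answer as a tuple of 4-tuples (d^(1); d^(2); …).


Interval decomposition of M: I[1,3], I[1,4], I[2,2], I[3,3]^2.
HN type (ℓ=4): μ^(1)=23; μ^(2)=13; μ^(3)=3; μ^(4)=-47

((0, 1, 0, 0); (0, 2, 2, 1); (0, 0, 2, 0); (2, 0, 0, 0))


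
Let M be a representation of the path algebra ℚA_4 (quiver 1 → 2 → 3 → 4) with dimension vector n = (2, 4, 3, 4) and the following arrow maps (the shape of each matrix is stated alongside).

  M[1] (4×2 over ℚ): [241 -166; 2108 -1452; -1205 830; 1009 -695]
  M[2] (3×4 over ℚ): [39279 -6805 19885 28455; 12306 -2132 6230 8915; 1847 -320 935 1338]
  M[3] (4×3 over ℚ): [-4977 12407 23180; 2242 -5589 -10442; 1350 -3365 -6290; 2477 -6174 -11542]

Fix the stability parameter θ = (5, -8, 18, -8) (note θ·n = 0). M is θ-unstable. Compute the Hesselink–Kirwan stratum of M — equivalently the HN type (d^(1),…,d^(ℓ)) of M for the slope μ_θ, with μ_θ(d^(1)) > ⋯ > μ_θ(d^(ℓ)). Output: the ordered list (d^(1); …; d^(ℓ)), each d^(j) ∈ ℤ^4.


Via rank(M_{q-1}∘⋯∘M_p): M ≅ I[1,4]^2, I[2,2], I[2,3], I[4,4]^2.
μ_θ-semistable layers: μ^(1)=18; μ^(2)=5; μ^(3)=-3/2; μ^(4)=-8

((0, 0, 1, 0); (0, 0, 2, 2); (2, 2, 0, 0); (0, 2, 0, 2))


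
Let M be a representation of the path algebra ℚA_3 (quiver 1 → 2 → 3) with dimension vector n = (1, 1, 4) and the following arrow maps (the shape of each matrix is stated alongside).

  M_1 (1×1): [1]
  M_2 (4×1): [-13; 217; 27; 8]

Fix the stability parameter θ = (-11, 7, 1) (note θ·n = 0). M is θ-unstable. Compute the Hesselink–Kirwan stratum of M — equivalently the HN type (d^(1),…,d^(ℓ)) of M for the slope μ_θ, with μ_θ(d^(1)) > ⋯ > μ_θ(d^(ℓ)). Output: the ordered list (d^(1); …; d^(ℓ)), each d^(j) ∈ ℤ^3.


Via rank(M_{q-1}∘⋯∘M_p): M ≅ I[1,3], I[3,3]^3.
μ_θ-semistable layers: μ^(1)=4; μ^(2)=1; μ^(3)=-11

((0, 1, 1); (0, 0, 3); (1, 0, 0))


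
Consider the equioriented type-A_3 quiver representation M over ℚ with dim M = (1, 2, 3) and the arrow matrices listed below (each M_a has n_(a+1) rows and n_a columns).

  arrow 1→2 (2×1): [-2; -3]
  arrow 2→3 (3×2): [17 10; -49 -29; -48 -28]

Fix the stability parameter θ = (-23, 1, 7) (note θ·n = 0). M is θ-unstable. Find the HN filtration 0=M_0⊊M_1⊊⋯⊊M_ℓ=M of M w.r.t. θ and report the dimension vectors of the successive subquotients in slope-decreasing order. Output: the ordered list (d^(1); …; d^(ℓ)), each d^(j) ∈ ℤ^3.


Interval decomposition of M: I[1,3], I[2,3], I[3,3].
HN type (ℓ=3): μ^(1)=7; μ^(2)=1; μ^(3)=-23

((0, 0, 3); (0, 2, 0); (1, 0, 0))


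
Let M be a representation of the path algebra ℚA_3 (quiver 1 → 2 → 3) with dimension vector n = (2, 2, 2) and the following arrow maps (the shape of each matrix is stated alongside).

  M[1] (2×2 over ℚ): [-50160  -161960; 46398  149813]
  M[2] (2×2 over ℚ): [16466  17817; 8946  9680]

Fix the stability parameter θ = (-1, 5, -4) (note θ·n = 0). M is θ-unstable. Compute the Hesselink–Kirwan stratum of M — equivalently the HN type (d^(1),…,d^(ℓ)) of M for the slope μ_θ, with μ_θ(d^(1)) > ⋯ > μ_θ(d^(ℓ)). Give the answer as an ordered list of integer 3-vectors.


Interval decomposition of M: I[1,1], I[1,3], I[2,3].
HN type (ℓ=2): μ^(1)=1/2; μ^(2)=-1

((0, 2, 2); (2, 0, 0))


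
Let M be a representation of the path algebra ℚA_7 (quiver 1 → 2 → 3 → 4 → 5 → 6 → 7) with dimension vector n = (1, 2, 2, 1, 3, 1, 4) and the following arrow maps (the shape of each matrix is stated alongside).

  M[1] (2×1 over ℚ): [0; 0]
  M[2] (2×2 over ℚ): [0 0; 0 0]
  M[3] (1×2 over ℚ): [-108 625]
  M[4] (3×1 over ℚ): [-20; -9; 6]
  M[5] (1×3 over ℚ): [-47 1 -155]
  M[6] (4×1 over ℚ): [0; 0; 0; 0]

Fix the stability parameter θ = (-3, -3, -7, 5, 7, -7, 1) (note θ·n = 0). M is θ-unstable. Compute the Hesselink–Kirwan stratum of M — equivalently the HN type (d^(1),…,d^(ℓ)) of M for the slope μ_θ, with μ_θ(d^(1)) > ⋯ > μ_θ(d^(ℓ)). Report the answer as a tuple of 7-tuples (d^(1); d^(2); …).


Barcode: M ≅ I[1,1], I[2,2]^2, I[3,3], I[3,6], I[5,5]^2, I[7,7]^4. HN layers by μ_θ (5 steps, strictly decreasing):
  μ^(1)=7; μ^(2)=5/3; μ^(3)=1; μ^(4)=-3; μ^(5)=-7

((0, 0, 0, 0, 2, 0, 0); (0, 0, 0, 1, 1, 1, 0); (0, 0, 0, 0, 0, 0, 4); (1, 2, 0, 0, 0, 0, 0); (0, 0, 2, 0, 0, 0, 0))


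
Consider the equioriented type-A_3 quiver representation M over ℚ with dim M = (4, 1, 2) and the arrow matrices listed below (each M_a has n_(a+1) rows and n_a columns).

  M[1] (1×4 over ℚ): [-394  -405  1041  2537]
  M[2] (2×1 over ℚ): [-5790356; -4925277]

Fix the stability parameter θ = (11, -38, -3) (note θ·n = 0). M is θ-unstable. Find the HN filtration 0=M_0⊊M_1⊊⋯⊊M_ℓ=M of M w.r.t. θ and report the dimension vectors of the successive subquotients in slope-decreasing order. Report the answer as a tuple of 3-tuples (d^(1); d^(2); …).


Via rank(M_{q-1}∘⋯∘M_p): M ≅ I[1,1]^3, I[1,3], I[3,3].
μ_θ-semistable layers: μ^(1)=11; μ^(2)=-3; μ^(3)=-27/2

((3, 0, 0); (0, 0, 2); (1, 1, 0))


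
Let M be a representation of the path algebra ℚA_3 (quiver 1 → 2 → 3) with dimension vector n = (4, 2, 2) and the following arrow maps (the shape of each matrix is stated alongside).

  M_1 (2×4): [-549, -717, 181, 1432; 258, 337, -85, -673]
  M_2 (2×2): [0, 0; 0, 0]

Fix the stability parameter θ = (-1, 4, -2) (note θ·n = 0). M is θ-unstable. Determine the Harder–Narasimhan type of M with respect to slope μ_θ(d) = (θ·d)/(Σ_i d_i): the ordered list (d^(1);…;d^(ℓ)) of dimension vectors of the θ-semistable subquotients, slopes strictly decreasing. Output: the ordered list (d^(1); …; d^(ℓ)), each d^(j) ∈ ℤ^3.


Interval decomposition of M: I[1,1]^2, I[1,2]^2, I[3,3]^2.
HN type (ℓ=3): μ^(1)=4; μ^(2)=-1; μ^(3)=-2

((0, 2, 0); (4, 0, 0); (0, 0, 2))


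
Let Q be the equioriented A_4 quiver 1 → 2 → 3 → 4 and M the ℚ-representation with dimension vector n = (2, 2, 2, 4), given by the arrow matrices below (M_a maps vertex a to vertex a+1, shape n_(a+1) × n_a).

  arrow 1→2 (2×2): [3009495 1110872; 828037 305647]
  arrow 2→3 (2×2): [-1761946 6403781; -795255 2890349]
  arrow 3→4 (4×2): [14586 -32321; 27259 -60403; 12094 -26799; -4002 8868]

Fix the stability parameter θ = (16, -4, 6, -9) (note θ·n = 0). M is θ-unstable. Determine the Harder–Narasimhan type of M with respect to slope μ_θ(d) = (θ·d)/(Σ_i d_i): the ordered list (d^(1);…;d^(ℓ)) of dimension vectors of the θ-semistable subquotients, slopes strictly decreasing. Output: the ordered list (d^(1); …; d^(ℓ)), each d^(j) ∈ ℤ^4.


Barcode: M ≅ I[1,4]^2, I[4,4]^2. HN layers by μ_θ (2 steps, strictly decreasing):
  μ^(1)=9/4; μ^(2)=-9

((2, 2, 2, 2); (0, 0, 0, 2))


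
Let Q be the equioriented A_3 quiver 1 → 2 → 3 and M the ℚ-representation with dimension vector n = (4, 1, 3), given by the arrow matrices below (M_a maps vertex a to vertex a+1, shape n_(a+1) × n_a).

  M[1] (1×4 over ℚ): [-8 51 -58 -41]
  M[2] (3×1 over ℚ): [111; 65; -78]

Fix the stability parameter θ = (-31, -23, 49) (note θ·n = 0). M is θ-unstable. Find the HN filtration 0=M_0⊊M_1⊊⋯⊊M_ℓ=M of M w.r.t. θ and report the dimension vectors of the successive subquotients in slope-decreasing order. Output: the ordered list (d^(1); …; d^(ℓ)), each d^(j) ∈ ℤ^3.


Barcode: M ≅ I[1,1]^3, I[1,3], I[3,3]^2. HN layers by μ_θ (3 steps, strictly decreasing):
  μ^(1)=49; μ^(2)=-23; μ^(3)=-31

((0, 0, 3); (0, 1, 0); (4, 0, 0))


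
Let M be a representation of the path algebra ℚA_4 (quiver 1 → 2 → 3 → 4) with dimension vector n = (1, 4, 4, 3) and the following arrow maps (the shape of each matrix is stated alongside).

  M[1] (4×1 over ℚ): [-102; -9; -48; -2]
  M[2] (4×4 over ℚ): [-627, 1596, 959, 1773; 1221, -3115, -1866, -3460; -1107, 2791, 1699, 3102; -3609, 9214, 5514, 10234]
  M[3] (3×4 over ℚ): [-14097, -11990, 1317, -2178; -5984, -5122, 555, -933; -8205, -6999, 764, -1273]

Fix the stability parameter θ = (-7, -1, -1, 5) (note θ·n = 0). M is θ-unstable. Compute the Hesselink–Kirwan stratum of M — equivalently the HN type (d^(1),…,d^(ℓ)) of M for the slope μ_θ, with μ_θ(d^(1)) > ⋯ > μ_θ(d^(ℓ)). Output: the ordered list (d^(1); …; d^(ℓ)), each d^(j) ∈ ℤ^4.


Interval decomposition of M: I[1,4], I[2,3], I[2,4]^2.
HN type (ℓ=3): μ^(1)=5; μ^(2)=-1; μ^(3)=-7

((0, 0, 0, 3); (0, 4, 4, 0); (1, 0, 0, 0))


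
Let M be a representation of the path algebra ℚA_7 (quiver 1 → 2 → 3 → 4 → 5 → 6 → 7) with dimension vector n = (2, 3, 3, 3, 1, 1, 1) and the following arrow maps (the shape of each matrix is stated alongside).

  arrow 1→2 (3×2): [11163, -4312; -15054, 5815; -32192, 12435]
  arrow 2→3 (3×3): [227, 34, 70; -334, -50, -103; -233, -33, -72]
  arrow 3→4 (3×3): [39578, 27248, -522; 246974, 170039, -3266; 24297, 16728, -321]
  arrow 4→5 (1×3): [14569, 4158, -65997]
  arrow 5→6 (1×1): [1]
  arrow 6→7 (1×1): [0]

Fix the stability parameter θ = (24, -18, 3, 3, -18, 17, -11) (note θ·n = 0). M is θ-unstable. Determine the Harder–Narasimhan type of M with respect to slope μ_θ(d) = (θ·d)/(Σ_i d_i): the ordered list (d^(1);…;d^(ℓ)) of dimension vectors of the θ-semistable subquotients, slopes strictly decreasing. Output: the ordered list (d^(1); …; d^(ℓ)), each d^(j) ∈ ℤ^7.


Barcode: M ≅ I[1,3], I[1,6], I[2,4], I[4,4], I[7,7]. HN layers by μ_θ (5 steps, strictly decreasing):
  μ^(1)=17; μ^(2)=3; μ^(3)=-6/5; μ^(4)=-11; μ^(5)=-18

((0, 0, 0, 0, 0, 1, 0); (1, 1, 2, 2, 0, 0, 0); (1, 1, 1, 1, 1, 0, 0); (0, 0, 0, 0, 0, 0, 1); (0, 1, 0, 0, 0, 0, 0))


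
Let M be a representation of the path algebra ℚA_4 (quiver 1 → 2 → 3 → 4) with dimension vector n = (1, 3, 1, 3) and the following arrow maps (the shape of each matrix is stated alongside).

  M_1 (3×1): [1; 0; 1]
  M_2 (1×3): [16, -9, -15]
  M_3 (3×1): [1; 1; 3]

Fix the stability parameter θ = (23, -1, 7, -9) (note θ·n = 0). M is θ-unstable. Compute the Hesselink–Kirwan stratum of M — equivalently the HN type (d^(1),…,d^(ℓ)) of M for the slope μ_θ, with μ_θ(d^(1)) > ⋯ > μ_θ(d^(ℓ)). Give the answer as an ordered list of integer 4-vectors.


Barcode: M ≅ I[1,4], I[2,2]^2, I[4,4]^2. HN layers by μ_θ (3 steps, strictly decreasing):
  μ^(1)=5; μ^(2)=-1; μ^(3)=-9

((1, 1, 1, 1); (0, 2, 0, 0); (0, 0, 0, 2))
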